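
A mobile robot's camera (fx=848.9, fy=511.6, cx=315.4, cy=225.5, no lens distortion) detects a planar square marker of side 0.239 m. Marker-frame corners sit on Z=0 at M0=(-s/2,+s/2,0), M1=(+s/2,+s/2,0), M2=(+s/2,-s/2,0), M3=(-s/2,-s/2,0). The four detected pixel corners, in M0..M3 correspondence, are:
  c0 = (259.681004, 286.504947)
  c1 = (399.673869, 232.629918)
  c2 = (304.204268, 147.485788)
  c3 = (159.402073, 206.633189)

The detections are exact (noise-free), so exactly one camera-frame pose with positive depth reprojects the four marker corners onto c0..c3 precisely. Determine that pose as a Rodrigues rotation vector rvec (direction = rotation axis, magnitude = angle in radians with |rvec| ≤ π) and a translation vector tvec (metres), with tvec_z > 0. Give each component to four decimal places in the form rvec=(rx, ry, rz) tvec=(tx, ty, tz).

Intrinsics K: fx=848.9, fy=511.6, cx=315.4, cy=225.5
Marker side s = 0.239 m; corners in marker frame (Z=0):
  M0 = (-0.1195, +0.1195, 0)
  M1 = (+0.1195, +0.1195, 0)
  M2 = (+0.1195, -0.1195, 0)
  M3 = (-0.1195, -0.1195, 0)
Detected image corners:
  c0 = (259.681004, 286.504947) px
  c1 = (399.673869, 232.629918) px
  c2 = (304.204268, 147.485788) px
  c3 = (159.402073, 206.633189) px
Planar DLT: solve 8×8 A·h = b for H (H[2,2]=1):
  H  [+562.97916 +471.70760 +281.04609]
  H  [-261.47756 +393.32276 +219.79473]
  H  [-0.11598 +0.22103 +1.00000]
B = K⁻¹H; ‖b₁‖=0.850799, ‖b₂‖=0.850799; λ = 2/(‖b₁‖+‖b₂‖) = 1.175366, sign → tz>0 ⇒ λ=+1.175366
r₁ = λ·B[:,0] = (+0.83014,-0.54064,-0.13632); r₂ = λ·B[:,1] = (+0.55659,+0.78912,+0.25979)
r₃ = r₁×r₂ = (-0.03288,-0.29154,+0.95599); SVD([r₁ r₂ r₃]) → R = UVᵀ:
  R  [+0.83014 +0.55659 -0.03288]
  R  [-0.54064 +0.78912 -0.29154]
  R  [-0.13632 +0.25979 +0.95599]
t = (-0.04757, -0.01311, +1.17537) m
tr R = 2.575252; θ = arccos((tr R − 1)/2) = 0.663850 rad = 38.036°
axis k = ((R−Rᵀ)₃₂, (R−Rᵀ)₁₃, (R−Rᵀ)₂₁) / (2 sinθ) = (+0.447397, +0.083940, -0.890388)
rvec = θ·k = (+0.297004, +0.055724, -0.591084)

rvec=(0.2970, 0.0557, -0.5911) tvec=(-0.0476, -0.0131, 1.1754)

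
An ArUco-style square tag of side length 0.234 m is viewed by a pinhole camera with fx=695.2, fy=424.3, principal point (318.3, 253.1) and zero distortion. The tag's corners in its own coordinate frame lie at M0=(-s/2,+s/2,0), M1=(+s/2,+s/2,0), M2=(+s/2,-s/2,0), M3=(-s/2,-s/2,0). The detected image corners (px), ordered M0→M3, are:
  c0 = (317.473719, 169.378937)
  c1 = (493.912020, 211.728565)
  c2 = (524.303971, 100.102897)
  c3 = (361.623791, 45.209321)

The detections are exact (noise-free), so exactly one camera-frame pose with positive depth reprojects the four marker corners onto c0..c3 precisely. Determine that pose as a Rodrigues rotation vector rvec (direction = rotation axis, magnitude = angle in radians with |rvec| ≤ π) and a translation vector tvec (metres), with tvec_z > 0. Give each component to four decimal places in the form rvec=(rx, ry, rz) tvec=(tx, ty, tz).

rvec=(-0.1266, -0.4596, 0.2412) tvec=(0.1243, -0.2211, 0.7721)

Intrinsics K: fx=695.2, fy=424.3, cx=318.3, cy=253.1
Marker side s = 0.234 m; corners in marker frame (Z=0):
  M0 = (-0.1170, +0.1170, 0)
  M1 = (+0.1170, +0.1170, 0)
  M2 = (+0.1170, -0.1170, 0)
  M3 = (-0.1170, -0.1170, 0)
Detected image corners:
  c0 = (317.473719, 169.378937) px
  c1 = (493.912020, 211.728565) px
  c2 = (524.303971, 100.102897) px
  c3 = (361.623791, 45.209321) px
Planar DLT: solve 8×8 A·h = b for H (H[2,2]=1):
  H  [+956.37124 -253.41627 +430.25764]
  H  [+280.61549 +472.33599 +131.60292]
  H  [+0.54801 -0.22629 +1.00000]
B = K⁻¹H; ‖b₁‖=1.295102, ‖b₂‖=1.295102; λ = 2/(‖b₁‖+‖b₂‖) = 0.772140, sign → tz>0 ⇒ λ=+0.772140
r₁ = λ·B[:,0] = (+0.86848,+0.25825,+0.42314); r₂ = λ·B[:,1] = (-0.20146,+0.96379,-0.17473)
r₃ = r₁×r₂ = (-0.45294,+0.06650,+0.88906); SVD([r₁ r₂ r₃]) → R = UVᵀ:
  R  [+0.86848 -0.20146 -0.45294]
  R  [+0.25825 +0.96379 +0.06650]
  R  [+0.42314 -0.17473 +0.88906]
t = (+0.12435, -0.22110, +0.77214) m
tr R = 2.721319; θ = arccos((tr R − 1)/2) = 0.534233 rad = 30.609°
axis k = ((R−Rᵀ)₃₂, (R−Rᵀ)₁₃, (R−Rᵀ)₂₁) / (2 sinθ) = (-0.236885, -0.860291, +0.451426)
rvec = θ·k = (-0.126552, -0.459595, +0.241167)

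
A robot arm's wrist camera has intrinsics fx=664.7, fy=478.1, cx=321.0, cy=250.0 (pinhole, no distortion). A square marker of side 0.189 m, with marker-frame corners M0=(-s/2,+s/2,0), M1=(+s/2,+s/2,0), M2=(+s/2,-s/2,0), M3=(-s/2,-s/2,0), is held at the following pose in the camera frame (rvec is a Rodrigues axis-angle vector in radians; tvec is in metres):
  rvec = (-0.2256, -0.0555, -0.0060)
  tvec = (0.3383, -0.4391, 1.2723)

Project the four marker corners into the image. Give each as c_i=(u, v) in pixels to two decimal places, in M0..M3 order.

c0=(451.76, 116.84) c1=(550.50, 117.97) c2=(541.86, 54.45) c3=(446.29, 52.83)

Intrinsics K: fx=664.7, fy=478.1, cx=321.0, cy=250.0
Marker side s = 0.189 m; corners in marker frame (Z=0):
  M0 = (-0.0945, +0.0945, 0)
  M1 = (+0.0945, +0.0945, 0)
  M2 = (+0.0945, -0.0945, 0)
  M3 = (-0.0945, -0.0945, 0)
rvec = (-0.2256, -0.0555, -0.0060), |rvec| = θ = 0.23240 rad = 13.316°
Rodrigues: sinθ=0.23032, 1−cosθ=0.02688; R = I + sinθ·[k]× + (1−cosθ)·[k]×²:
    [+0.99845 +0.01218 -0.05433]
    [+0.00029 +0.97465 +0.22374]
    [+0.05568 -0.22341 +0.97313]
t = (0.3383, -0.4391, 1.2723) m
M0: Pc = R·M0+t = (+0.24510, -0.34702, +1.24593); u = 664.7·(+0.24510)/1.24593 + 321.0 = 451.7591, v = 478.1·(-0.34702)/1.24593 + 250.0 = 116.8368
M1: Pc = R·M1+t = (+0.43380, -0.34697, +1.25645); u = 664.7·(+0.43380)/1.25645 + 321.0 = 550.4957, v = 478.1·(-0.34697)/1.25645 + 250.0 = 117.9726
M2: Pc = R·M2+t = (+0.43150, -0.53118, +1.29867); u = 664.7·(+0.43150)/1.29867 + 321.0 = 541.8559, v = 478.1·(-0.53118)/1.29867 + 250.0 = 54.4498
M3: Pc = R·M3+t = (+0.24280, -0.53123, +1.28815); u = 664.7·(+0.24280)/1.28815 + 321.0 = 446.2853, v = 478.1·(-0.53123)/1.28815 + 250.0 = 52.8323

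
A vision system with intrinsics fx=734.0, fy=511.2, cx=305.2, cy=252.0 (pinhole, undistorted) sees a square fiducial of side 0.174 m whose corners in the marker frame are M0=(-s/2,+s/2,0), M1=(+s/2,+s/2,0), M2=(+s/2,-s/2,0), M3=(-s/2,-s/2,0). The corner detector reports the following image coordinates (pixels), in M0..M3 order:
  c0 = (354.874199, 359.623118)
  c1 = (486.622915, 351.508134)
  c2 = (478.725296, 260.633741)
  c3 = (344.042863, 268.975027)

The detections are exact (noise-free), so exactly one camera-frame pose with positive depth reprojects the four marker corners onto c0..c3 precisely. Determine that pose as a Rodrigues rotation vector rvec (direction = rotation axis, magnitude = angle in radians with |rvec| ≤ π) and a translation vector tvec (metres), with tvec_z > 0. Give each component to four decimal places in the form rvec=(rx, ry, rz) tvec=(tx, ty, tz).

rvec=(0.1215, -0.0027, -0.0889) tvec=(0.1444, 0.1097, 0.9554)

Intrinsics K: fx=734.0, fy=511.2, cx=305.2, cy=252.0
Marker side s = 0.174 m; corners in marker frame (Z=0):
  M0 = (-0.0870, +0.0870, 0)
  M1 = (+0.0870, +0.0870, 0)
  M2 = (+0.0870, -0.0870, 0)
  M3 = (-0.0870, -0.0870, 0)
Detected image corners:
  c0 = (354.874199, 359.623118) px
  c1 = (486.622915, 351.508134) px
  c2 = (478.725296, 260.633741) px
  c3 = (344.042863, 268.975027) px
Planar DLT: solve 8×8 A·h = b for H (H[2,2]=1):
  H  [+764.33312 +106.56339 +416.10151]
  H  [-48.16116 +560.93664 +310.68650]
  H  [-0.00284 +0.12676 +1.00000]
B = K⁻¹H; ‖b₁‖=1.046633, ‖b₂‖=1.046633; λ = 2/(‖b₁‖+‖b₂‖) = 0.955445, sign → tz>0 ⇒ λ=+0.955445
r₁ = λ·B[:,0] = (+0.99606,-0.08868,-0.00271); r₂ = λ·B[:,1] = (+0.08835,+0.98870,+0.12112)
r₃ = r₁×r₂ = (-0.00806,-0.12088,+0.99263); SVD([r₁ r₂ r₃]) → R = UVᵀ:
  R  [+0.99606 +0.08835 -0.00806]
  R  [-0.08868 +0.98870 -0.12088]
  R  [-0.00271 +0.12112 +0.99263]
t = (+0.14436, +0.10969, +0.95544) m
tr R = 2.977390; θ = arccos((tr R − 1)/2) = 0.150509 rad = 8.624°
axis k = ((R−Rᵀ)₃₂, (R−Rᵀ)₁₃, (R−Rᵀ)₂₁) / (2 sinθ) = (+0.806964, -0.017835, -0.590331)
rvec = θ·k = (+0.121456, -0.002684, -0.088850)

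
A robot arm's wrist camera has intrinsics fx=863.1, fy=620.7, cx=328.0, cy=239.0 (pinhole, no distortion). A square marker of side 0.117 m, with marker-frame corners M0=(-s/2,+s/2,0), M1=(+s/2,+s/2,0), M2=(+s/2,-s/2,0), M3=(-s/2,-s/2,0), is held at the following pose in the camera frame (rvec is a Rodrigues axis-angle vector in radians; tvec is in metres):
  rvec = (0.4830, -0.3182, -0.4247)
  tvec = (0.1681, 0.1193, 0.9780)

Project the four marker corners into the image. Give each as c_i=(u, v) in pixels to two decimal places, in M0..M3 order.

c0=(445.77, 359.41) c1=(528.89, 323.75) c2=(508.11, 268.31) c3=(419.22, 304.89)

Intrinsics K: fx=863.1, fy=620.7, cx=328.0, cy=239.0
Marker side s = 0.117 m; corners in marker frame (Z=0):
  M0 = (-0.0585, +0.0585, 0)
  M1 = (+0.0585, +0.0585, 0)
  M2 = (+0.0585, -0.0585, 0)
  M3 = (-0.0585, -0.0585, 0)
rvec = (0.4830, -0.3182, -0.4247), |rvec| = θ = 0.71757 rad = 41.114°
Rodrigues: sinθ=0.65756, 1−cosθ=0.24660; R = I + sinθ·[k]× + (1−cosθ)·[k]×²:
    [+0.86513 +0.31558 -0.38983]
    [-0.46278 +0.80189 -0.37788]
    [+0.19335 +0.50732 +0.83979]
t = (0.1681, 0.1193, 0.9780) m
M0: Pc = R·M0+t = (+0.13595, +0.19328, +0.99637); u = 863.1·(+0.13595)/0.99637 + 328.0 = 445.7672, v = 620.7·(+0.19328)/0.99637 + 239.0 = 359.4086
M1: Pc = R·M1+t = (+0.23717, +0.13914, +1.01899); u = 863.1·(+0.23717)/1.01899 + 328.0 = 528.8878, v = 620.7·(+0.13914)/1.01899 + 239.0 = 323.7535
M2: Pc = R·M2+t = (+0.20025, +0.04532, +0.95963); u = 863.1·(+0.20025)/0.95963 + 328.0 = 508.1052, v = 620.7·(+0.04532)/0.95963 + 239.0 = 268.3111
M3: Pc = R·M3+t = (+0.09903, +0.09946, +0.93701); u = 863.1·(+0.09903)/0.93701 + 328.0 = 419.2175, v = 620.7·(+0.09946)/0.93701 + 239.0 = 304.8862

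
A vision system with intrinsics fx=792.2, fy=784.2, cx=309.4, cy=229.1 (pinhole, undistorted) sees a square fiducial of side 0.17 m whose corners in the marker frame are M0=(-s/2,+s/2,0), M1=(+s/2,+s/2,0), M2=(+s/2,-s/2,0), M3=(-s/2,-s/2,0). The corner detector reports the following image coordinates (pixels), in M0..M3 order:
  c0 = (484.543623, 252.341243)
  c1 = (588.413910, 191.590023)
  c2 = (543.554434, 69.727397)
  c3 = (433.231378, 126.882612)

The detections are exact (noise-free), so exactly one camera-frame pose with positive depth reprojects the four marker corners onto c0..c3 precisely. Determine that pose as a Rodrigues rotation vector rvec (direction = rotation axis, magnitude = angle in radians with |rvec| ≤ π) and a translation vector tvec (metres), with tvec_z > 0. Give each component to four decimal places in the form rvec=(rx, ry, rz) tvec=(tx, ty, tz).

rvec=(0.1597, -0.3274, -0.4565) tvec=(0.2526, -0.0853, 0.9771)

Intrinsics K: fx=792.2, fy=784.2, cx=309.4, cy=229.1
Marker side s = 0.17 m; corners in marker frame (Z=0):
  M0 = (-0.0850, +0.0850, 0)
  M1 = (+0.0850, +0.0850, 0)
  M2 = (+0.0850, -0.0850, 0)
  M3 = (-0.0850, -0.0850, 0)
Detected image corners:
  c0 = (484.543623, 252.341243) px
  c1 = (588.413910, 191.590023) px
  c2 = (543.554434, 69.727397) px
  c3 = (433.231378, 126.882612) px
Planar DLT: solve 8×8 A·h = b for H (H[2,2]=1):
  H  [+773.13051 +399.58567 +514.17794]
  H  [-302.13977 +763.78206 +160.63540]
  H  [+0.28007 +0.22867 +1.00000]
B = K⁻¹H; ‖b₁‖=1.023488, ‖b₂‖=1.023488; λ = 2/(‖b₁‖+‖b₂‖) = 0.977051, sign → tz>0 ⇒ λ=+0.977051
r₁ = λ·B[:,0] = (+0.84666,-0.45639,+0.27364); r₂ = λ·B[:,1] = (+0.40556,+0.88634,+0.22342)
r₃ = r₁×r₂ = (-0.34451,-0.07818,+0.93552); SVD([r₁ r₂ r₃]) → R = UVᵀ:
  R  [+0.84666 +0.40556 -0.34451]
  R  [-0.45639 +0.88634 -0.07818]
  R  [+0.27364 +0.22342 +0.93552]
t = (+0.25256, -0.08530, +0.97705) m
tr R = 2.668520; θ = arccos((tr R − 1)/2) = 0.584007 rad = 33.461°
axis k = ((R−Rᵀ)₃₂, (R−Rᵀ)₁₃, (R−Rᵀ)₂₁) / (2 sinθ) = (+0.273506, -0.560561, -0.781643)
rvec = θ·k = (+0.159729, -0.327372, -0.456485)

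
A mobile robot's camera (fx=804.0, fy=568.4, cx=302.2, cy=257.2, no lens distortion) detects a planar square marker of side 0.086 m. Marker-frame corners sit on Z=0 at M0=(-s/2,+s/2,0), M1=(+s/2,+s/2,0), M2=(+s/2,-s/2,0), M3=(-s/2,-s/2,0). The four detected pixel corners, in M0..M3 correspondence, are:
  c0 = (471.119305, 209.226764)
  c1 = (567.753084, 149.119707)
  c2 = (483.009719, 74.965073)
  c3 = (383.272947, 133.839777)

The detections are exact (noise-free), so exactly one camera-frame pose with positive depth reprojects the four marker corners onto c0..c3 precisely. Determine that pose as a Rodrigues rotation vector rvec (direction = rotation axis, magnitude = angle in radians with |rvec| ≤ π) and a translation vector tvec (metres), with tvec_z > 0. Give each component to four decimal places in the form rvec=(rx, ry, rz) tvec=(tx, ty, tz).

Intrinsics K: fx=804.0, fy=568.4, cx=302.2, cy=257.2
Marker side s = 0.086 m; corners in marker frame (Z=0):
  M0 = (-0.0430, +0.0430, 0)
  M1 = (+0.0430, +0.0430, 0)
  M2 = (+0.0430, -0.0430, 0)
  M3 = (-0.0430, -0.0430, 0)
Detected image corners:
  c0 = (471.119305, 209.226764) px
  c1 = (567.753084, 149.119707) px
  c2 = (483.009719, 74.965073) px
  c3 = (383.272947, 133.839777) px
Planar DLT: solve 8×8 A·h = b for H (H[2,2]=1):
  H  [+1277.26645 +1058.99675 +477.10739]
  H  [-651.40308 +885.94830 +141.61180]
  H  [+0.28484 +0.11713 +1.00000]
B = K⁻¹H; ‖b₁‖=1.975253, ‖b₂‖=1.975253; λ = 2/(‖b₁‖+‖b₂‖) = 0.506264, sign → tz>0 ⇒ λ=+0.506264
r₁ = λ·B[:,0] = (+0.75007,-0.64545,+0.14421); r₂ = λ·B[:,1] = (+0.64454,+0.76227,+0.05930)
r₃ = r₁×r₂ = (-0.14820,+0.04847,+0.98777); SVD([r₁ r₂ r₃]) → R = UVᵀ:
  R  [+0.75007 +0.64454 -0.14820]
  R  [-0.64545 +0.76227 +0.04847]
  R  [+0.14421 +0.05930 +0.98777]
t = (+0.11014, -0.10295, +0.50626) m
tr R = 2.500104; θ = arccos((tr R − 1)/2) = 0.722656 rad = 41.405°
axis k = ((R−Rᵀ)₃₂, (R−Rᵀ)₁₃, (R−Rᵀ)₂₁) / (2 sinθ) = (+0.008189, -0.221057, -0.975226)
rvec = θ·k = (+0.005918, -0.159748, -0.704753)

rvec=(0.0059, -0.1597, -0.7048) tvec=(0.1101, -0.1030, 0.5063)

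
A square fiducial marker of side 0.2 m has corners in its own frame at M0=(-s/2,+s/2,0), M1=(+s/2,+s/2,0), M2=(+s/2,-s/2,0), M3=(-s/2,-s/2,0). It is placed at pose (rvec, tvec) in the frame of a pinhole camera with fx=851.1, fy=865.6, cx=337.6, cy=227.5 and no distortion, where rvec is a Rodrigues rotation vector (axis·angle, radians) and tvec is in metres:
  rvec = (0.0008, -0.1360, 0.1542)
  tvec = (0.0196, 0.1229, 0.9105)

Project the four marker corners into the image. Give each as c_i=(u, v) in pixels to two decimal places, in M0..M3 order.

c0=(248.68, 426.90) c1=(431.81, 449.77) c2=(459.80, 264.36) c3=(277.91, 235.96)

Intrinsics K: fx=851.1, fy=865.6, cx=337.6, cy=227.5
Marker side s = 0.2 m; corners in marker frame (Z=0):
  M0 = (-0.1000, +0.1000, 0)
  M1 = (+0.1000, +0.1000, 0)
  M2 = (+0.1000, -0.1000, 0)
  M3 = (-0.1000, -0.1000, 0)
rvec = (0.0008, -0.1360, 0.1542), |rvec| = θ = 0.20561 rad = 11.780°
Rodrigues: sinθ=0.20416, 1−cosθ=0.02106; R = I + sinθ·[k]× + (1−cosθ)·[k]×²:
    [+0.97894 -0.15317 -0.13498]
    [+0.15306 +0.98815 -0.01124]
    [+0.13511 -0.00965 +0.99078]
t = (0.0196, 0.1229, 0.9105) m
M0: Pc = R·M0+t = (-0.09361, +0.20641, +0.89602); u = 851.1·(-0.09361)/0.89602 + 337.6 = 248.6826, v = 865.6·(+0.20641)/0.89602 + 227.5 = 426.9006
M1: Pc = R·M1+t = (+0.10218, +0.23702, +0.92305); u = 851.1·(+0.10218)/0.92305 + 337.6 = 431.8128, v = 865.6·(+0.23702)/0.92305 + 227.5 = 449.7706
M2: Pc = R·M2+t = (+0.13281, +0.03939, +0.92498); u = 851.1·(+0.13281)/0.92498 + 337.6 = 459.8034, v = 865.6·(+0.03939)/0.92498 + 227.5 = 264.3623
M3: Pc = R·M3+t = (-0.06298, +0.00878, +0.89795); u = 851.1·(-0.06298)/0.89795 + 337.6 = 277.9094, v = 865.6·(+0.00878)/0.89795 + 227.5 = 235.9623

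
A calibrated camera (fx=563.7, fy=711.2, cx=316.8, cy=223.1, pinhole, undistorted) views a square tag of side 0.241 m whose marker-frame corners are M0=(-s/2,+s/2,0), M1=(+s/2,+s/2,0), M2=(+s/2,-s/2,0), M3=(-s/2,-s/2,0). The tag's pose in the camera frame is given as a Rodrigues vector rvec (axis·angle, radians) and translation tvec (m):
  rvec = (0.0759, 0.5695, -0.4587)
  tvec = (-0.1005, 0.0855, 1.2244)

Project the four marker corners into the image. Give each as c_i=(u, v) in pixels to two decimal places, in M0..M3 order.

c0=(256.45, 357.04) c1=(337.39, 312.91) c2=(286.01, 180.12) c3=(211.03, 237.03)

Intrinsics K: fx=563.7, fy=711.2, cx=316.8, cy=223.1
Marker side s = 0.241 m; corners in marker frame (Z=0):
  M0 = (-0.1205, +0.1205, 0)
  M1 = (+0.1205, +0.1205, 0)
  M2 = (+0.1205, -0.1205, 0)
  M3 = (-0.1205, -0.1205, 0)
rvec = (0.0759, 0.5695, -0.4587), |rvec| = θ = 0.73518 rad = 42.123°
Rodrigues: sinθ=0.67072, 1−cosθ=0.25829; R = I + sinθ·[k]× + (1−cosθ)·[k]×²:
    [+0.74446 +0.43914 +0.50293]
    [-0.39783 +0.89670 -0.19408]
    [-0.53620 -0.05559 +0.84226]
t = (-0.1005, 0.0855, 1.2244) m
M0: Pc = R·M0+t = (-0.13729, +0.24149, +1.28231); u = 563.7·(-0.13729)/1.28231 + 316.8 = 256.4473, v = 711.2·(+0.24149)/1.28231 + 223.1 = 357.0358
M1: Pc = R·M1+t = (+0.04212, +0.14561, +1.15309); u = 563.7·(+0.04212)/1.15309 + 316.8 = 337.3925, v = 711.2·(+0.14561)/1.15309 + 223.1 = 312.9117
M2: Pc = R·M2+t = (-0.06371, -0.07049, +1.16649); u = 563.7·(-0.06371)/1.16649 + 316.8 = 286.0130, v = 711.2·(-0.07049)/1.16649 + 223.1 = 180.1226
M3: Pc = R·M3+t = (-0.24312, +0.02539, +1.29571); u = 563.7·(-0.24312)/1.29571 + 316.8 = 211.0290, v = 711.2·(+0.02539)/1.29571 + 223.1 = 237.0339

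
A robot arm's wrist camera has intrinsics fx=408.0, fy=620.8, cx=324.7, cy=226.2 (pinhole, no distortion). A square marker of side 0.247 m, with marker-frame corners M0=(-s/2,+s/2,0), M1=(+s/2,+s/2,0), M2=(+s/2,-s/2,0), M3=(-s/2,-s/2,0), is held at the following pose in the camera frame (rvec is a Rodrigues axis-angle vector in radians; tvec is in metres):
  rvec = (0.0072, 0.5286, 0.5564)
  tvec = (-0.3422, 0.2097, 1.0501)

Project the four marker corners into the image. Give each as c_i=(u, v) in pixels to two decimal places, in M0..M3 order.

Intrinsics K: fx=408.0, fy=620.8, cx=324.7, cy=226.2
Marker side s = 0.247 m; corners in marker frame (Z=0):
  M0 = (-0.1235, +0.1235, 0)
  M1 = (+0.1235, +0.1235, 0)
  M2 = (+0.1235, -0.1235, 0)
  M3 = (-0.1235, -0.1235, 0)
rvec = (0.0072, 0.5286, 0.5564), |rvec| = θ = 0.76750 rad = 43.974°
Rodrigues: sinθ=0.69434, 1−cosθ=0.28035; R = I + sinθ·[k]× + (1−cosθ)·[k]×²:
    [+0.71968 -0.50155 +0.48012]
    [+0.50517 +0.85264 +0.13346]
    [-0.47631 +0.14649 +0.86699]
t = (-0.3422, 0.2097, 1.0501) m
M0: Pc = R·M0+t = (-0.49302, +0.25261, +1.12702); u = 408.0·(-0.49302)/1.12702 + 324.7 = 146.2173, v = 620.8·(+0.25261)/1.12702 + 226.2 = 365.3474
M1: Pc = R·M1+t = (-0.31526, +0.37739, +1.00937); u = 408.0·(-0.31526)/1.00937 + 324.7 = 197.2671, v = 620.8·(+0.37739)/1.00937 + 226.2 = 458.3089
M2: Pc = R·M2+t = (-0.19138, +0.16679, +0.97318); u = 408.0·(-0.19138)/0.97318 + 324.7 = 244.4660, v = 620.8·(+0.16679)/0.97318 + 226.2 = 332.5953
M3: Pc = R·M3+t = (-0.36914, +0.04201, +1.09083); u = 408.0·(-0.36914)/1.09083 + 324.7 = 186.6324, v = 620.8·(+0.04201)/1.09083 + 226.2 = 250.1085

c0=(146.22, 365.35) c1=(197.27, 458.31) c2=(244.47, 332.60) c3=(186.63, 250.11)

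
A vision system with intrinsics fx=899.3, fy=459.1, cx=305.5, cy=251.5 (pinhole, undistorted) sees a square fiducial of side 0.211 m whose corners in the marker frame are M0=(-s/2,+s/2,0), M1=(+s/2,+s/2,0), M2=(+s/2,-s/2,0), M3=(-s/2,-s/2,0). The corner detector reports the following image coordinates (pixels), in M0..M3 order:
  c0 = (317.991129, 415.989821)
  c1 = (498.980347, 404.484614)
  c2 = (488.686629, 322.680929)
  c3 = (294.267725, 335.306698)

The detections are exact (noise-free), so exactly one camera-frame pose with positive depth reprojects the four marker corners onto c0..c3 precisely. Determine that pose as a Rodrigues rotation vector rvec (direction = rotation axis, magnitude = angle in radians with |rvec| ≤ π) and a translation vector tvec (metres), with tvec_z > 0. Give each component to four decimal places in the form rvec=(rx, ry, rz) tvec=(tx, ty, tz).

rvec=(0.3498, -0.0078, -0.1305) tvec=(0.1058, 0.2618, 1.0052)

Intrinsics K: fx=899.3, fy=459.1, cx=305.5, cy=251.5
Marker side s = 0.211 m; corners in marker frame (Z=0):
  M0 = (-0.1055, +0.1055, 0)
  M1 = (+0.1055, +0.1055, 0)
  M2 = (+0.1055, -0.1055, 0)
  M3 = (-0.1055, -0.1055, 0)
Detected image corners:
  c0 = (317.991129, 415.989821) px
  c1 = (498.980347, 404.484614) px
  c2 = (488.686629, 322.680929) px
  c3 = (294.267725, 335.306698) px
Planar DLT: solve 8×8 A·h = b for H (H[2,2]=1):
  H  [+882.52565 +216.82390 +400.14024]
  H  [-62.56139 +510.86314 +371.08388]
  H  [-0.01481 +0.34043 +1.00000]
B = K⁻¹H; ‖b₁‖=0.994780, ‖b₂‖=0.994780; λ = 2/(‖b₁‖+‖b₂‖) = 1.005248, sign → tz>0 ⇒ λ=+1.005248
r₁ = λ·B[:,0] = (+0.99156,-0.12883,-0.01489); r₂ = λ·B[:,1] = (+0.12612,+0.93112,+0.34221)
r₃ = r₁×r₂ = (-0.03022,-0.34120,+0.93950); SVD([r₁ r₂ r₃]) → R = UVᵀ:
  R  [+0.99156 +0.12612 -0.03022]
  R  [-0.12883 +0.93112 -0.34120]
  R  [-0.01489 +0.34221 +0.93950]
t = (+0.10579, +0.26184, +1.00525) m
tr R = 2.862179; θ = arccos((tr R − 1)/2) = 0.373408 rad = 21.395°
axis k = ((R−Rᵀ)₃₂, (R−Rᵀ)₁₃, (R−Rᵀ)₂₁) / (2 sinθ) = (+0.936724, -0.021019, -0.349438)
rvec = θ·k = (+0.349780, -0.007849, -0.130483)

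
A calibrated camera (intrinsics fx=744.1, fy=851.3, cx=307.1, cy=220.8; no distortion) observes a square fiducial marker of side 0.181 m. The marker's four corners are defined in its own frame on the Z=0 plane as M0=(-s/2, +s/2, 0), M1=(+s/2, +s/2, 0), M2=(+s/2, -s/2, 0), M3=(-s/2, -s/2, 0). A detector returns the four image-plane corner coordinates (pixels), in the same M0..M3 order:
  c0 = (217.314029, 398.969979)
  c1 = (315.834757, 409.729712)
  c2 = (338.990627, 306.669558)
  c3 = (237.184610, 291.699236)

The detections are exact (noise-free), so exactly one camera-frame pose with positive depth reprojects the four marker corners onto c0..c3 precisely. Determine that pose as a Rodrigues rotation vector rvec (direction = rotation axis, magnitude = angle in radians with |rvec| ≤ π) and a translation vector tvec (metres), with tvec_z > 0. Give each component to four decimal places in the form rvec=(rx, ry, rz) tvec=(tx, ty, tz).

rvec=(0.3213, -0.2295, 0.1892) tvec=(-0.0509, 0.2018, 1.3001)

Intrinsics K: fx=744.1, fy=851.3, cx=307.1, cy=220.8
Marker side s = 0.181 m; corners in marker frame (Z=0):
  M0 = (-0.0905, +0.0905, 0)
  M1 = (+0.0905, +0.0905, 0)
  M2 = (+0.0905, -0.0905, 0)
  M3 = (-0.0905, -0.0905, 0)
Detected image corners:
  c0 = (217.314029, 398.969979) px
  c1 = (315.834757, 409.729712) px
  c2 = (338.990627, 306.669558) px
  c3 = (237.184610, 291.699236) px
Planar DLT: solve 8×8 A·h = b for H (H[2,2]=1):
  H  [+606.99121 -57.20917 +277.99306]
  H  [+139.06447 +659.21744 +352.94058]
  H  [+0.19394 +0.22287 +1.00000]
B = K⁻¹H; ‖b₁‖=0.769184, ‖b₂‖=0.769184; λ = 2/(‖b₁‖+‖b₂‖) = 1.300079, sign → tz>0 ⇒ λ=+1.300079
r₁ = λ·B[:,0] = (+0.95646,+0.14698,+0.25214); r₂ = λ·B[:,1] = (-0.21954,+0.93159,+0.28974)
r₃ = r₁×r₂ = (-0.19230,-0.33248,+0.92330); SVD([r₁ r₂ r₃]) → R = UVᵀ:
  R  [+0.95646 -0.21954 -0.19230]
  R  [+0.14698 +0.93159 -0.33248]
  R  [+0.25214 +0.28974 +0.92330]
t = (-0.05086, +0.20180, +1.30008) m
tr R = 2.811347; θ = arccos((tr R − 1)/2) = 0.437831 rad = 25.086°
axis k = ((R−Rᵀ)₃₂, (R−Rᵀ)₁₃, (R−Rᵀ)₂₁) / (2 sinθ) = (+0.733799, -0.524130, +0.432235)
rvec = θ·k = (+0.321280, -0.229481, +0.189246)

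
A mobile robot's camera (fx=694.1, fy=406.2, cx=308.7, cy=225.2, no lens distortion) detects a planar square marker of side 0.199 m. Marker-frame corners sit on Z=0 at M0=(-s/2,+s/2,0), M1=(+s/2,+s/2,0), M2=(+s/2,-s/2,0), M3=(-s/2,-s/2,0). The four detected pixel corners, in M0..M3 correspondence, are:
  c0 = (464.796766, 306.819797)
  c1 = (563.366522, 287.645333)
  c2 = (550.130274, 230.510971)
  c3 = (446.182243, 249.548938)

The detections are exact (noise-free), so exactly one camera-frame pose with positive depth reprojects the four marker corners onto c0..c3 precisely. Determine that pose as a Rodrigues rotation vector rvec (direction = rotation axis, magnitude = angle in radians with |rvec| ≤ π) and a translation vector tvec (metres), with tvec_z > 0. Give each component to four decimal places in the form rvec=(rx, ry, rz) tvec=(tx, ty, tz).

Intrinsics K: fx=694.1, fy=406.2, cx=308.7, cy=225.2
Marker side s = 0.199 m; corners in marker frame (Z=0):
  M0 = (-0.0995, +0.0995, 0)
  M1 = (+0.0995, +0.0995, 0)
  M2 = (+0.0995, -0.0995, 0)
  M3 = (-0.0995, -0.0995, 0)
Detected image corners:
  c0 = (464.796766, 306.819797) px
  c1 = (563.366522, 287.645333) px
  c2 = (550.130274, 230.510971) px
  c3 = (446.182243, 249.548938) px
Planar DLT: solve 8×8 A·h = b for H (H[2,2]=1):
  H  [+557.13408 +207.33470 +506.80252]
  H  [-70.20642 +355.08630 +269.25648]
  H  [+0.09609 +0.25179 +1.00000]
B = K⁻¹H; ‖b₁‖=0.798662, ‖b₂‖=0.798662; λ = 2/(‖b₁‖+‖b₂‖) = 1.252095, sign → tz>0 ⇒ λ=+1.252095
r₁ = λ·B[:,0] = (+0.95151,-0.28311,+0.12032); r₂ = λ·B[:,1] = (+0.23380,+0.91975,+0.31527)
r₃ = r₁×r₂ = (-0.19992,-0.27185,+0.94134); SVD([r₁ r₂ r₃]) → R = UVᵀ:
  R  [+0.95151 +0.23380 -0.19992]
  R  [-0.28311 +0.91975 -0.27185]
  R  [+0.12032 +0.31527 +0.94134]
t = (+0.35736, +0.13580, +1.25209) m
tr R = 2.812607; θ = arccos((tr R − 1)/2) = 0.436342 rad = 25.001°
axis k = ((R−Rᵀ)₃₂, (R−Rᵀ)₁₃, (R−Rᵀ)₂₁) / (2 sinθ) = (+0.694606, -0.378861, -0.611545)
rvec = θ·k = (+0.303086, -0.165313, -0.266843)

rvec=(0.3031, -0.1653, -0.2668) tvec=(0.3574, 0.1358, 1.2521)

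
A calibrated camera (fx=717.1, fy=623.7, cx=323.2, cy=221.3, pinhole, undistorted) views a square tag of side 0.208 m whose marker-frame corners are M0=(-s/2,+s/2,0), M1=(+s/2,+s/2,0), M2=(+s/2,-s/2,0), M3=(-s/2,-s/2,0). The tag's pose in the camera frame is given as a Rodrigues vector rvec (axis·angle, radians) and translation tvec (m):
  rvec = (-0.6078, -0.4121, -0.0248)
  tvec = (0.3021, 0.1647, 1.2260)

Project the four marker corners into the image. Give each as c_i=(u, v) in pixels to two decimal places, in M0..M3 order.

Intrinsics K: fx=717.1, fy=623.7, cx=323.2, cy=221.3
Marker side s = 0.208 m; corners in marker frame (Z=0):
  M0 = (-0.1040, +0.1040, 0)
  M1 = (+0.1040, +0.1040, 0)
  M2 = (+0.1040, -0.1040, 0)
  M3 = (-0.1040, -0.1040, 0)
rvec = (-0.6078, -0.4121, -0.0248), |rvec| = θ = 0.73475 rad = 42.098°
Rodrigues: sinθ=0.67040, 1−cosθ=0.25800; R = I + sinθ·[k]× + (1−cosθ)·[k]×²:
    [+0.91854 +0.14233 -0.36880]
    [+0.09708 +0.82316 +0.55945]
    [+0.38321 -0.54969 +0.74229]
t = (0.3021, 0.1647, 1.2260) m
M0: Pc = R·M0+t = (+0.22137, +0.24021, +1.12898); u = 717.1·(+0.22137)/1.12898 + 323.2 = 463.8113, v = 623.7·(+0.24021)/1.12898 + 221.3 = 354.0045
M1: Pc = R·M1+t = (+0.41243, +0.26040, +1.20869); u = 717.1·(+0.41243)/1.20869 + 323.2 = 567.8907, v = 623.7·(+0.26040)/1.20869 + 221.3 = 355.6724
M2: Pc = R·M2+t = (+0.38283, +0.08919, +1.32302); u = 717.1·(+0.38283)/1.32302 + 323.2 = 530.6983, v = 623.7·(+0.08919)/1.32302 + 221.3 = 263.3448
M3: Pc = R·M3+t = (+0.19177, +0.06900, +1.24331); u = 717.1·(+0.19177)/1.24331 + 323.2 = 433.8056, v = 623.7·(+0.06900)/1.24331 + 221.3 = 255.9113

c0=(463.81, 354.00) c1=(567.89, 355.67) c2=(530.70, 263.34) c3=(433.81, 255.91)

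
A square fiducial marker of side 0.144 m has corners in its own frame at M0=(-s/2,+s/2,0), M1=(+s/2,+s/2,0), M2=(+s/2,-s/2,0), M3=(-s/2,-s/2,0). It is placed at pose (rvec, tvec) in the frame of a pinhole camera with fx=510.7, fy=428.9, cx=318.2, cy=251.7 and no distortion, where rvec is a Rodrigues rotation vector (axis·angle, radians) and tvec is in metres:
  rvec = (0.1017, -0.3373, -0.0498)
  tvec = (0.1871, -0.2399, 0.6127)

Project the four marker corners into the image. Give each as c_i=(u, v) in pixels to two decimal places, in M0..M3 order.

Intrinsics K: fx=510.7, fy=428.9, cx=318.2, cy=251.7
Marker side s = 0.144 m; corners in marker frame (Z=0):
  M0 = (-0.0720, +0.0720, 0)
  M1 = (+0.0720, +0.0720, 0)
  M2 = (+0.0720, -0.0720, 0)
  M3 = (-0.0720, -0.0720, 0)
rvec = (0.1017, -0.3373, -0.0498), |rvec| = θ = 0.35580 rad = 20.386°
Rodrigues: sinθ=0.34834, 1−cosθ=0.06263; R = I + sinθ·[k]× + (1−cosθ)·[k]×²:
    [+0.94248 +0.03178 -0.33273]
    [-0.06573 +0.99366 -0.09126]
    [+0.32772 +0.10788 +0.93859]
t = (0.1871, -0.2399, 0.6127) m
M0: Pc = R·M0+t = (+0.12153, -0.16362, +0.59687); u = 510.7·(+0.12153)/0.59687 + 318.2 = 422.1841, v = 428.9·(-0.16362)/0.59687 + 251.7 = 134.1227
M1: Pc = R·M1+t = (+0.25725, -0.17309, +0.64406); u = 510.7·(+0.25725)/0.64406 + 318.2 = 522.1803, v = 428.9·(-0.17309)/0.64406 + 251.7 = 136.4350
M2: Pc = R·M2+t = (+0.25267, -0.31618, +0.62853); u = 510.7·(+0.25267)/0.62853 + 318.2 = 523.5029, v = 428.9·(-0.31618)/0.62853 + 251.7 = 35.9458
M3: Pc = R·M3+t = (+0.11695, -0.30671, +0.58134); u = 510.7·(+0.11695)/0.58134 + 318.2 = 420.9420, v = 428.9·(-0.30671)/0.58134 + 251.7 = 25.4141

c0=(422.18, 134.12) c1=(522.18, 136.44) c2=(523.50, 35.95) c3=(420.94, 25.41)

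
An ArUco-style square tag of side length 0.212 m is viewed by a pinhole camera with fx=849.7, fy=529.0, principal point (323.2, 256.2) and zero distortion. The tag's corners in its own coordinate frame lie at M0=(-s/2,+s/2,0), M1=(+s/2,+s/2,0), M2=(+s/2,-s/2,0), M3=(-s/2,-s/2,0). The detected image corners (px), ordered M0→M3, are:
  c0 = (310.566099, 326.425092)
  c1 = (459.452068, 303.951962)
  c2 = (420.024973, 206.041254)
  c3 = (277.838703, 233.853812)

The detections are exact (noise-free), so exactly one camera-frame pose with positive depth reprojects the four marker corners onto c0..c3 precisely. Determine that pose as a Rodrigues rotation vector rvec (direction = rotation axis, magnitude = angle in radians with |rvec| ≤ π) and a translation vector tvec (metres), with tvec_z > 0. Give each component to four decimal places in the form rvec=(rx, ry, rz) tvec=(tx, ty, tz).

Intrinsics K: fx=849.7, fy=529.0, cx=323.2, cy=256.2
Marker side s = 0.212 m; corners in marker frame (Z=0):
  M0 = (-0.1060, +0.1060, 0)
  M1 = (+0.1060, +0.1060, 0)
  M2 = (+0.1060, -0.1060, 0)
  M3 = (-0.1060, -0.1060, 0)
Detected image corners:
  c0 = (310.566099, 326.425092) px
  c1 = (459.452068, 303.951962) px
  c2 = (420.024973, 206.041254) px
  c3 = (277.838703, 233.853812) px
Planar DLT: solve 8×8 A·h = b for H (H[2,2]=1):
  H  [+575.42575 +117.45742 +364.36892]
  H  [-199.59524 +410.77735 +267.25228]
  H  [-0.30201 -0.14228 +1.00000]
B = K⁻¹H; ‖b₁‖=0.878627, ‖b₂‖=0.878627; λ = 2/(‖b₁‖+‖b₂‖) = 1.138140, sign → tz>0 ⇒ λ=+1.138140
r₁ = λ·B[:,0] = (+0.90150,-0.26296,-0.34372); r₂ = λ·B[:,1] = (+0.21892,+0.96221,-0.16193)
r₃ = r₁×r₂ = (+0.37332,+0.07073,+0.92500); SVD([r₁ r₂ r₃]) → R = UVᵀ:
  R  [+0.90150 +0.21892 +0.37332]
  R  [-0.26296 +0.96221 +0.07073]
  R  [-0.34372 -0.16193 +0.92500]
t = (+0.05514, +0.02378, +1.13814) m
tr R = 2.788716; θ = arccos((tr R − 1)/2) = 0.463802 rad = 26.574°
axis k = ((R−Rᵀ)₃₂, (R−Rᵀ)₁₃, (R−Rᵀ)₂₁) / (2 sinθ) = (-0.260051, +0.801429, -0.538595)
rvec = θ·k = (-0.120612, +0.371705, -0.249802)

rvec=(-0.1206, 0.3717, -0.2498) tvec=(0.0551, 0.0238, 1.1381)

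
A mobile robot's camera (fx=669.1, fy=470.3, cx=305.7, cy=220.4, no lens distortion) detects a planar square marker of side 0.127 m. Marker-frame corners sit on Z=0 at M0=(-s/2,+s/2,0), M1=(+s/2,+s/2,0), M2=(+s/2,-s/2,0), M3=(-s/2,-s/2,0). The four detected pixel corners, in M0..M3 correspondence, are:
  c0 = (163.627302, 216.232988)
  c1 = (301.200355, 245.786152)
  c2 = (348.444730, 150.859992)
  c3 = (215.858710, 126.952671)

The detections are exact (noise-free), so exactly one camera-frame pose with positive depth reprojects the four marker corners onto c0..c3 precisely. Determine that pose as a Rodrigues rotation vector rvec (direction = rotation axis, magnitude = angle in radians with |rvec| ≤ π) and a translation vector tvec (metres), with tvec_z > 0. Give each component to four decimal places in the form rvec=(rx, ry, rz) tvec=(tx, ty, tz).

rvec=(-0.2816, 0.1721, 0.3093) tvec=(-0.0428, -0.0457, 0.5811)

Intrinsics K: fx=669.1, fy=470.3, cx=305.7, cy=220.4
Marker side s = 0.127 m; corners in marker frame (Z=0):
  M0 = (-0.0635, +0.0635, 0)
  M1 = (+0.0635, +0.0635, 0)
  M2 = (+0.0635, -0.0635, 0)
  M3 = (-0.0635, -0.0635, 0)
Detected image corners:
  c0 = (163.627302, 216.232988) px
  c1 = (301.200355, 245.786152) px
  c2 = (348.444730, 150.859992) px
  c3 = (215.858710, 126.952671) px
Planar DLT: solve 8×8 A·h = b for H (H[2,2]=1):
  H  [+970.50814 -500.96839 +256.40778]
  H  [+143.32032 +646.43971 +183.41499]
  H  [-0.35985 -0.42320 +1.00000]
B = K⁻¹H; ‖b₁‖=1.720873, ‖b₂‖=1.720873; λ = 2/(‖b₁‖+‖b₂‖) = 0.581100, sign → tz>0 ⇒ λ=+0.581100
r₁ = λ·B[:,0] = (+0.93841,+0.27508,-0.20911); r₂ = λ·B[:,1] = (-0.32272,+0.91399,-0.24592)
r₃ = r₁×r₂ = (+0.12347,+0.29826,+0.94646); SVD([r₁ r₂ r₃]) → R = UVᵀ:
  R  [+0.93841 -0.32272 +0.12347]
  R  [+0.27508 +0.91399 +0.29826]
  R  [-0.20911 -0.24592 +0.94646]
t = (-0.04281, -0.04570, +0.58110) m
tr R = 2.798856; θ = arccos((tr R − 1)/2) = 0.452337 rad = 25.917°
axis k = ((R−Rᵀ)₃₂, (R−Rᵀ)₁₃, (R−Rᵀ)₂₁) / (2 sinθ) = (-0.622537, +0.380467, +0.683880)
rvec = θ·k = (-0.281597, +0.172099, +0.309344)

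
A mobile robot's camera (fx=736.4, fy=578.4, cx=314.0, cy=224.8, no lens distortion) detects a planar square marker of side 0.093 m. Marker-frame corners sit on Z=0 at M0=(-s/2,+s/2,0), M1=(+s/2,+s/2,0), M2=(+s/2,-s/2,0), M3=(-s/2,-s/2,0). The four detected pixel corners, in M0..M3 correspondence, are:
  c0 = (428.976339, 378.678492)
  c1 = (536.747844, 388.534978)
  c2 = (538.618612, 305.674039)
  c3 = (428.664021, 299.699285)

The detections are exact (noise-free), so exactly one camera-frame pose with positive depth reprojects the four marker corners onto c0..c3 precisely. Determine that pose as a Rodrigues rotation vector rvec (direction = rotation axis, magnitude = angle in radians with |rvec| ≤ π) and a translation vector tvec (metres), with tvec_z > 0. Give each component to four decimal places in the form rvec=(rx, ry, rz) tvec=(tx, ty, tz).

Intrinsics K: fx=736.4, fy=578.4, cx=314.0, cy=224.8
Marker side s = 0.093 m; corners in marker frame (Z=0):
  M0 = (-0.0465, +0.0465, 0)
  M1 = (+0.0465, +0.0465, 0)
  M2 = (+0.0465, -0.0465, 0)
  M3 = (-0.0465, -0.0465, 0)
Detected image corners:
  c0 = (428.976339, 378.678492) px
  c1 = (536.747844, 388.534978) px
  c2 = (538.618612, 305.674039) px
  c3 = (428.664021, 299.699285) px
Planar DLT: solve 8×8 A·h = b for H (H[2,2]=1):
  H  [+911.17909 +94.26134 +481.88989]
  H  [-98.78643 +942.26227 +343.44642]
  H  [-0.53652 +0.21179 +1.00000]
B = K⁻¹H; ‖b₁‖=1.561658, ‖b₂‖=1.561658; λ = 2/(‖b₁‖+‖b₂‖) = 0.640345, sign → tz>0 ⇒ λ=+0.640345
r₁ = λ·B[:,0] = (+0.93882,+0.02416,-0.34356); r₂ = λ·B[:,1] = (+0.02414,+0.99047,+0.13562)
r₃ = r₁×r₂ = (+0.34356,-0.13561,+0.92929); SVD([r₁ r₂ r₃]) → R = UVᵀ:
  R  [+0.93882 +0.02414 +0.34356]
  R  [+0.02416 +0.99047 -0.13561]
  R  [-0.34356 +0.13562 +0.92929]
t = (+0.14599, +0.13135, +0.64035) m
tr R = 2.858574; θ = arccos((tr R − 1)/2) = 0.378319 rad = 21.676°
axis k = ((R−Rᵀ)₃₂, (R−Rᵀ)₁₃, (R−Rᵀ)₂₁) / (2 sinθ) = (+0.367166, +0.930155, +0.000030)
rvec = θ·k = (+0.138906, +0.351895, +0.000012)

rvec=(0.1389, 0.3519, 0.0000) tvec=(0.1460, 0.1314, 0.6403)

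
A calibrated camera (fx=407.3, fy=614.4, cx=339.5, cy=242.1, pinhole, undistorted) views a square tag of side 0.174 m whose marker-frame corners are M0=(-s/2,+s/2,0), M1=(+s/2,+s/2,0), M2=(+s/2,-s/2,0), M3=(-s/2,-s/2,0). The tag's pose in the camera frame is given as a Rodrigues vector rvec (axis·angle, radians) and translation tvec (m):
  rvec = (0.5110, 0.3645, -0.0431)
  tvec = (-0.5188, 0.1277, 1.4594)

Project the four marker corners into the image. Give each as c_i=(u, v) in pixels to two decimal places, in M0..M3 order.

c0=(182.85, 322.09) c1=(221.41, 329.04) c2=(207.79, 266.93) c3=(167.63, 262.21)

Intrinsics K: fx=407.3, fy=614.4, cx=339.5, cy=242.1
Marker side s = 0.174 m; corners in marker frame (Z=0):
  M0 = (-0.0870, +0.0870, 0)
  M1 = (+0.0870, +0.0870, 0)
  M2 = (+0.0870, -0.0870, 0)
  M3 = (-0.0870, -0.0870, 0)
rvec = (0.5110, 0.3645, -0.0431), |rvec| = θ = 0.62916 rad = 36.048°
Rodrigues: sinθ=0.58846, 1−cosθ=0.19148; R = I + sinθ·[k]× + (1−cosθ)·[k]×²:
    [+0.93483 +0.13041 +0.33027]
    [+0.04979 +0.87279 -0.48555]
    [-0.35158 +0.47035 +0.80942]
t = (-0.5188, 0.1277, 1.4594) m
M0: Pc = R·M0+t = (-0.58878, +0.19930, +1.53091); u = 407.3·(-0.58878)/1.53091 + 339.5 = 182.8530, v = 614.4·(+0.19930)/1.53091 + 242.1 = 322.0858
M1: Pc = R·M1+t = (-0.42612, +0.20796, +1.46973); u = 407.3·(-0.42612)/1.46973 + 339.5 = 221.4104, v = 614.4·(+0.20796)/1.46973 + 242.1 = 329.0363
M2: Pc = R·M2+t = (-0.44882, +0.05610, +1.38789); u = 407.3·(-0.44882)/1.38789 + 339.5 = 207.7878, v = 614.4·(+0.05610)/1.38789 + 242.1 = 266.9340
M3: Pc = R·M3+t = (-0.61148, +0.04744, +1.44907); u = 407.3·(-0.61148)/1.44907 + 339.5 = 167.6278, v = 614.4·(+0.04744)/1.44907 + 242.1 = 262.2126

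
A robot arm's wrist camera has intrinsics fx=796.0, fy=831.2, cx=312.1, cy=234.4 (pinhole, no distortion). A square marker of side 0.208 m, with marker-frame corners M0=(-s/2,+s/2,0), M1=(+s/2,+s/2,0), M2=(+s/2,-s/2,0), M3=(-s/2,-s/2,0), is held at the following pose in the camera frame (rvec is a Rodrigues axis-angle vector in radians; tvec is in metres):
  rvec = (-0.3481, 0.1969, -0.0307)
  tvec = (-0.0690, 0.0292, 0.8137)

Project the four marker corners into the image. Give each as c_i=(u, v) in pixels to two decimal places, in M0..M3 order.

c0=(141.06, 373.60) c1=(346.25, 366.20) c2=(344.11, 159.12) c3=(155.81, 175.16)

Intrinsics K: fx=796.0, fy=831.2, cx=312.1, cy=234.4
Marker side s = 0.208 m; corners in marker frame (Z=0):
  M0 = (-0.1040, +0.1040, 0)
  M1 = (+0.1040, +0.1040, 0)
  M2 = (+0.1040, -0.1040, 0)
  M3 = (-0.1040, -0.1040, 0)
rvec = (-0.3481, 0.1969, -0.0307), |rvec| = θ = 0.40111 rad = 22.982°
Rodrigues: sinθ=0.39044, 1−cosθ=0.07937; R = I + sinθ·[k]× + (1−cosθ)·[k]×²:
    [+0.98041 -0.00393 +0.19693]
    [-0.06370 +0.93976 +0.33586]
    [-0.18639 -0.34182 +0.92109]
t = (-0.0690, 0.0292, 0.8137) m
M0: Pc = R·M0+t = (-0.17137, +0.13356, +0.79754); u = 796.0·(-0.17137)/0.79754 + 312.1 = 141.0586, v = 831.2·(+0.13356)/0.79754 + 234.4 = 373.5968
M1: Pc = R·M1+t = (+0.03255, +0.12031, +0.75877); u = 796.0·(+0.03255)/0.75877 + 312.1 = 346.2513, v = 831.2·(+0.12031)/0.75877 + 234.4 = 366.1954
M2: Pc = R·M2+t = (+0.03337, -0.07516, +0.82986); u = 796.0·(+0.03337)/0.82986 + 312.1 = 344.1094, v = 831.2·(-0.07516)/0.82986 + 234.4 = 159.1200
M3: Pc = R·M3+t = (-0.17055, -0.06191, +0.86863); u = 796.0·(-0.17055)/0.86863 + 312.1 = 155.8077, v = 831.2·(-0.06191)/0.86863 + 234.4 = 175.1579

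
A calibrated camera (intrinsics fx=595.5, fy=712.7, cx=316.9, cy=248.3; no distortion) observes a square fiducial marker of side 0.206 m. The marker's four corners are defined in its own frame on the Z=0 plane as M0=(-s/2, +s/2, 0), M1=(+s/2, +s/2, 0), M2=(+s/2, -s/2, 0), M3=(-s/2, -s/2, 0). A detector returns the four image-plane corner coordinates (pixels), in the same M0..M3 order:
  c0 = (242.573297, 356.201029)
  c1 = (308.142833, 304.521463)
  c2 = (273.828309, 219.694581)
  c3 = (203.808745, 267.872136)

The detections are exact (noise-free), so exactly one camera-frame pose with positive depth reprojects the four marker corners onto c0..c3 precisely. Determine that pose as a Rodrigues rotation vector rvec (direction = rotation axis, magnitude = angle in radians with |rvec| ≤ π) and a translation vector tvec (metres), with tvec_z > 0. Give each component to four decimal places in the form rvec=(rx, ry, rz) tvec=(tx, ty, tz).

rvec=(0.1339, -0.4976, -0.4842) tvec=(-0.1443, 0.0799, 1.4694)

Intrinsics K: fx=595.5, fy=712.7, cx=316.9, cy=248.3
Marker side s = 0.206 m; corners in marker frame (Z=0):
  M0 = (-0.1030, +0.1030, 0)
  M1 = (+0.1030, +0.1030, 0)
  M2 = (+0.1030, -0.1030, 0)
  M3 = (-0.1030, -0.1030, 0)
Detected image corners:
  c0 = (242.573297, 356.201029) px
  c1 = (308.142833, 304.521463) px
  c2 = (273.828309, 219.694581) px
  c3 = (203.808745, 267.872136) px
Planar DLT: solve 8×8 A·h = b for H (H[2,2]=1):
  H  [+403.46966 +218.79166 +258.40624]
  H  [-159.26850 +466.63285 +287.05054]
  H  [+0.28998 +0.16235 +1.00000]
B = K⁻¹H; ‖b₁‖=0.680546, ‖b₂‖=0.680546; λ = 2/(‖b₁‖+‖b₂‖) = 1.469408, sign → tz>0 ⇒ λ=+1.469408
r₁ = λ·B[:,0] = (+0.76882,-0.47682,+0.42610); r₂ = λ·B[:,1] = (+0.41292,+0.87897,+0.23856)
r₃ = r₁×r₂ = (-0.48828,-0.00746,+0.87266); SVD([r₁ r₂ r₃]) → R = UVᵀ:
  R  [+0.76882 +0.41292 -0.48828]
  R  [-0.47682 +0.87897 -0.00746]
  R  [+0.42610 +0.23856 +0.87266]
t = (-0.14433, +0.07989, +1.46941) m
tr R = 2.520443; θ = arccos((tr R − 1)/2) = 0.707142 rad = 40.516°
axis k = ((R−Rᵀ)₃₂, (R−Rᵀ)₁₃, (R−Rᵀ)₂₁) / (2 sinθ) = (+0.189341, -0.703730, -0.684773)
rvec = θ·k = (+0.133891, -0.497637, -0.484232)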